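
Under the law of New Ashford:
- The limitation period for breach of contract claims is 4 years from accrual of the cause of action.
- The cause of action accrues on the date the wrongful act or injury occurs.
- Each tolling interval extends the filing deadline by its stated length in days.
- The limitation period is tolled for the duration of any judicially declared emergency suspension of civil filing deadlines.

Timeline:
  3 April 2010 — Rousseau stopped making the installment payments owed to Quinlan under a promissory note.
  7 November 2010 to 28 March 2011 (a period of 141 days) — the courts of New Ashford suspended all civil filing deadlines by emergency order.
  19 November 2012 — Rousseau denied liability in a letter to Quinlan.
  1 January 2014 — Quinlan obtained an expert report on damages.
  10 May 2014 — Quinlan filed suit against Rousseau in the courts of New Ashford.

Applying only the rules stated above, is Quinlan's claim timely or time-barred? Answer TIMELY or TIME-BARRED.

The claim accrued on 3 April 2010, when the wrongful act occurred.
4 years from 3 April 2010 is 3 April 2014.
The period was tolled for 141 days by the emergency suspension of filing deadlines (7 November 2010 to 28 March 2011), pushing the deadline to 22 August 2014.
Nothing else in the chronology tolls or restarts the period.
Filing on 10 May 2014 beat the 22 August 2014 deadline — the action is timely.

TIMELY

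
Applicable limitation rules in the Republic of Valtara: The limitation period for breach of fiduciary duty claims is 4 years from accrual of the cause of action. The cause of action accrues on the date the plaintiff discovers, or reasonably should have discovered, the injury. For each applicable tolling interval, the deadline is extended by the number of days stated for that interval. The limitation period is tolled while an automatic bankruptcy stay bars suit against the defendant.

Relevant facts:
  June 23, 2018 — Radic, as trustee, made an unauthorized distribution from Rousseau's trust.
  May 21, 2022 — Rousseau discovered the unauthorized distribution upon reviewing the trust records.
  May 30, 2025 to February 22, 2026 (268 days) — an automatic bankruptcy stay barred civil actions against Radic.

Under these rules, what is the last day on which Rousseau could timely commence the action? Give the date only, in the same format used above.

February 13, 2027

The claim did not accrue until Rousseau discovered the injury on May 21, 2022; the June 23, 2018 act date does not start the clock under the stated rule.
The untolled deadline — 4 years after May 21, 2022 — is May 21, 2026.
The automatic bankruptcy stay from May 30, 2025 to February 22, 2026 tolled the period for 268 days, extending the deadline to February 13, 2027.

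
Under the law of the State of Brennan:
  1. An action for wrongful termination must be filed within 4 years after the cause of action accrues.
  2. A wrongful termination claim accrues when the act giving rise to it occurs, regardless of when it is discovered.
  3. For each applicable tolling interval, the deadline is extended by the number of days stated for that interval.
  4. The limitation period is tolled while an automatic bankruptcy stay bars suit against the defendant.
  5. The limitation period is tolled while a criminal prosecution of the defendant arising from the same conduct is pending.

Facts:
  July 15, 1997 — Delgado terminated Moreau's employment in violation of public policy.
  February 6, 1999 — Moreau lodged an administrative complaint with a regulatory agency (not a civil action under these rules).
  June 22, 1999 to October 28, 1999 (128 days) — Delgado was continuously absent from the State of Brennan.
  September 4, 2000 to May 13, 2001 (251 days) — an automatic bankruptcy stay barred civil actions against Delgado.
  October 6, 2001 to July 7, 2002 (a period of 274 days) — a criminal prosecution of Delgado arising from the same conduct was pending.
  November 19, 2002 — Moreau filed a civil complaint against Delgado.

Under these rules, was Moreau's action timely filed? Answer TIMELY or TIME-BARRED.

TIMELY

The cause of action accrued on July 15, 1997, the date of the act.
4 years from July 15, 1997 is July 15, 2001.
The period was tolled for 251 days by the automatic bankruptcy stay (September 4, 2000 to May 13, 2001), pushing the deadline to March 23, 2002.
The pending criminal prosecution from October 6, 2001 to July 7, 2002 tolled the period for 274 days, extending the deadline to December 22, 2002.
The defendant's absence from the jurisdiction from June 22, 1999 to October 28, 1999 does not toll the period, because no stated rule makes the defendant's absence a tolling event.
The other events in the timeline have no effect on the limitation period under the stated rules.
Filing on November 19, 2002 beat the December 22, 2002 deadline — the action is timely.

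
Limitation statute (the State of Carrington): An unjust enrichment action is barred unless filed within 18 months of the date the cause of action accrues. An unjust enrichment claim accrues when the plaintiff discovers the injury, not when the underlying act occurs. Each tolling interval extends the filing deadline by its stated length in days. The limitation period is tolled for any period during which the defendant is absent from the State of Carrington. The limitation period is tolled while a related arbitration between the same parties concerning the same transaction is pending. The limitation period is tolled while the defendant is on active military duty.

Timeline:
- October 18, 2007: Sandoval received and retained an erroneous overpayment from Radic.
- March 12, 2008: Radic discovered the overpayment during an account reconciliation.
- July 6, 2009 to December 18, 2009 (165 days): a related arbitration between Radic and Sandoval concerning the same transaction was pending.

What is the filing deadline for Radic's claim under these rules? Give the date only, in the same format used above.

February 24, 2010

Under the discovery rule, the claim accrued on March 12, 2008, when Radic discovered the injury — not on the October 18, 2007 date of the underlying act.
Adding the 18 months base period to March 12, 2008 gives a deadline of September 12, 2009, before any tolling.
The pending related arbitration from July 6, 2009 to December 18, 2009 tolled the period for 165 days, extending the deadline to February 24, 2010.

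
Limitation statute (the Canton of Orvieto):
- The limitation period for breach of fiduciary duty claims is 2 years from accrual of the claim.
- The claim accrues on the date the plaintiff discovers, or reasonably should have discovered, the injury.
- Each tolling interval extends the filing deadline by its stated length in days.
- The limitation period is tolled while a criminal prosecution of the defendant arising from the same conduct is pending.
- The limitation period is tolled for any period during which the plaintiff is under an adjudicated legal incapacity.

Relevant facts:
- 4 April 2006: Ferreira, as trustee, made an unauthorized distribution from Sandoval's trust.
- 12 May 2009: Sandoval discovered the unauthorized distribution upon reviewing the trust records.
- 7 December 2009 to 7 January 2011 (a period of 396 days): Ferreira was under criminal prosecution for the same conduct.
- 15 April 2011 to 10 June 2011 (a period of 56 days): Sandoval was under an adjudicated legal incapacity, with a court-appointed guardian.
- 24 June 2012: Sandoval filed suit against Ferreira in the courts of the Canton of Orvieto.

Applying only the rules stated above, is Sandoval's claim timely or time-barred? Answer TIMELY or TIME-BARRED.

TIMELY

Under the discovery rule, the claim accrued on 12 May 2009, when Sandoval discovered the injury — not on the 4 April 2006 date of the underlying act.
The untolled deadline — 2 years after 12 May 2009 — is 12 May 2011.
The pending criminal prosecution from 7 December 2009 to 7 January 2011 tolled the period for 396 days, extending the deadline to 11 June 2012.
Because the plaintiff's legal incapacity ran from 15 April 2011 to 10 June 2011, the deadline is extended by 56 days to 6 August 2012.
The 24 June 2012 filing precedes the 6 August 2012 deadline; the claim is timely.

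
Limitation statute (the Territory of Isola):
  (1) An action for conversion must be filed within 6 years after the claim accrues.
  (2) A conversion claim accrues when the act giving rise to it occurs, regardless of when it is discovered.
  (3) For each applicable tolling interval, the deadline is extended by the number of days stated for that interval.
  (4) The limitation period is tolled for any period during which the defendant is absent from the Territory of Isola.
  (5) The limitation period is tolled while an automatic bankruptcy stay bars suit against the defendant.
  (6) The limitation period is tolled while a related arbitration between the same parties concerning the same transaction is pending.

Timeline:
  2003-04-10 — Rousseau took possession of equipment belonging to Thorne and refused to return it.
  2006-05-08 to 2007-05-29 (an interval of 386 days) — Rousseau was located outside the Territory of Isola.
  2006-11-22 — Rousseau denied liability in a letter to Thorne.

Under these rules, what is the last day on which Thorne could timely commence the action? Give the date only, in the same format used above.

2010-05-01

The limitation period began to run on 2003-04-10.
6 years from 2003-04-10 is 2009-04-10.
The period was tolled for 386 days by the defendant's absence from the jurisdiction (2006-05-08 to 2007-05-29), pushing the deadline to 2010-05-01.
The other events in the timeline have no effect on the limitation period under the stated rules.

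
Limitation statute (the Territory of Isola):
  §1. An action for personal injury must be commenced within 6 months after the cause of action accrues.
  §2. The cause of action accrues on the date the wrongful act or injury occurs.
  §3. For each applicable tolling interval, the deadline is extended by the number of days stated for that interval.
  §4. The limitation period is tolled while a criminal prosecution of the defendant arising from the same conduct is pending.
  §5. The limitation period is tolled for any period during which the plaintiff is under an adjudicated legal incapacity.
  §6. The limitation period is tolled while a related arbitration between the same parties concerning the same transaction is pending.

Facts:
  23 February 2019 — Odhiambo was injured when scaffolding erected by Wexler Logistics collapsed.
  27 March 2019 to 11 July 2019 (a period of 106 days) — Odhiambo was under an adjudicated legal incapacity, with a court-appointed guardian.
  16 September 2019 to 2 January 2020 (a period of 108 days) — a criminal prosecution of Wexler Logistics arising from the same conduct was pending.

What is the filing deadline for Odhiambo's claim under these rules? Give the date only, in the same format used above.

The claim accrued on 23 February 2019, when the wrongful act occurred.
The untolled deadline — 6 months after 23 February 2019 — is 23 August 2019.
The plaintiff's legal incapacity from 27 March 2019 to 11 July 2019 tolled the period for 106 days, extending the deadline to 7 December 2019.
Because the pending criminal prosecution ran from 16 September 2019 to 2 January 2020, the deadline is extended by 108 days to 24 March 2020.

24 March 2020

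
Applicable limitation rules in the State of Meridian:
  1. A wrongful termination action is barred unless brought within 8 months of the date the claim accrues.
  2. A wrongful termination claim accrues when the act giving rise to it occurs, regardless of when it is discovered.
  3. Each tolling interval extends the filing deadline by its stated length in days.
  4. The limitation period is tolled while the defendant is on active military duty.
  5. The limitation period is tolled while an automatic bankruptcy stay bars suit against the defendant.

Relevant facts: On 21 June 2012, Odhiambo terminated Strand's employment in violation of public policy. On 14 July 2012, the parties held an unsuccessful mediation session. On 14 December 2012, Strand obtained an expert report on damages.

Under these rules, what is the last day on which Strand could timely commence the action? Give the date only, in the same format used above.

The limitation period began to run on 21 June 2012.
Adding the 8 months base period to 21 June 2012 gives a deadline of 21 February 2013, before any tolling.
The other events in the timeline have no effect on the limitation period under the stated rules.

21 February 2013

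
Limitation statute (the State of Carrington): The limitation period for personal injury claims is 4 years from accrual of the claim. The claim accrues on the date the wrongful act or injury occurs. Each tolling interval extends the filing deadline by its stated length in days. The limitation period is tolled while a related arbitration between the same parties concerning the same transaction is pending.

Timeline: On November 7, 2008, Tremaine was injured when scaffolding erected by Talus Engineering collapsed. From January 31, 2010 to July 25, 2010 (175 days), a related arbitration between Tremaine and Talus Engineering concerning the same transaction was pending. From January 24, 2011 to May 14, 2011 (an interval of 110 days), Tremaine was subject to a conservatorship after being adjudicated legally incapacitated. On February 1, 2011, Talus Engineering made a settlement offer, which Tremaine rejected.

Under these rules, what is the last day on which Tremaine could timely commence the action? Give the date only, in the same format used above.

May 1, 2013

The limitation period began to run on November 7, 2008.
Adding the 4 years base period to November 7, 2008 gives a deadline of November 7, 2012, before any tolling.
The pending related arbitration from January 31, 2010 to July 25, 2010 tolled the period for 175 days, extending the deadline to May 1, 2013.
The plaintiff's legal incapacity from January 24, 2011 to May 14, 2011 does not toll the period, because no stated rule makes the plaintiff's incapacity a tolling event.
Nothing else in the chronology tolls or restarts the period.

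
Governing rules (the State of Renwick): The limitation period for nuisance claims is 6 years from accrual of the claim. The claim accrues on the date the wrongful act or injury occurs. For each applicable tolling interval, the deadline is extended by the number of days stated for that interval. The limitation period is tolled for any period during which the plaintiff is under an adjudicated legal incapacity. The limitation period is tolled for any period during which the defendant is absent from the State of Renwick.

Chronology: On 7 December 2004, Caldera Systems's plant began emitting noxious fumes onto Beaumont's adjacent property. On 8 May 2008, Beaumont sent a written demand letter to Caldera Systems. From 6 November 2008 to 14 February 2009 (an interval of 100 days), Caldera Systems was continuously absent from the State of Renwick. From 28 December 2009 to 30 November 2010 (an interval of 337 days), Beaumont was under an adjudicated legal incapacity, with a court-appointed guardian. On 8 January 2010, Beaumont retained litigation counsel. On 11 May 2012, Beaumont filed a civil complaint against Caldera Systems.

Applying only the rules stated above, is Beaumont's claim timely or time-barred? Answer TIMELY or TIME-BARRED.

The claim accrued on 7 December 2004, when the wrongful act occurred.
The untolled deadline — 6 years after 7 December 2004 — is 7 December 2010.
The period was tolled for 100 days by the defendant's absence from the jurisdiction (6 November 2008 to 14 February 2009), pushing the deadline to 17 March 2011.
The period was tolled for 337 days by the plaintiff's legal incapacity (28 December 2009 to 30 November 2010), pushing the deadline to 17 February 2012.
The other events in the timeline have no effect on the limitation period under the stated rules.
Filing on 11 May 2012 missed the 17 February 2012 deadline — the action is time-barred.

TIME-BARRED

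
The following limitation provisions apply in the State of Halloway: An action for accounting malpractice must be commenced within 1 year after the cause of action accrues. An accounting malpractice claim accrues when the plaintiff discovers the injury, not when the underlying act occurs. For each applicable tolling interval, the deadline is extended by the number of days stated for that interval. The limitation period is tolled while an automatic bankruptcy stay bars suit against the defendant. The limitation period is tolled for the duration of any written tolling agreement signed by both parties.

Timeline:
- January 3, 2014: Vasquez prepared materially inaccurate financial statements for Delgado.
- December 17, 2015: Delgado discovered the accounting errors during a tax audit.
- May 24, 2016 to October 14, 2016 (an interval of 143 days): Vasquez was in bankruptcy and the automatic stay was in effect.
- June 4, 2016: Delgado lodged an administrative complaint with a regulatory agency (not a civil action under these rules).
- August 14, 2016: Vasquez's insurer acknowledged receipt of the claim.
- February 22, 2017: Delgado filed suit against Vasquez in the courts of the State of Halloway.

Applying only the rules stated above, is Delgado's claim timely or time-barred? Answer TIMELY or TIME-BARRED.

The claim did not accrue until Delgado discovered the injury on December 17, 2015; the January 3, 2014 act date does not start the clock under the stated rule.
Adding the 1 year base period to December 17, 2015 gives a deadline of December 17, 2016, before any tolling.
The period was tolled for 143 days by the automatic bankruptcy stay (May 24, 2016 to October 14, 2016), pushing the deadline to May 9, 2017.
Nothing else in the chronology tolls or restarts the period.
The February 22, 2017 filing precedes the May 9, 2017 deadline; the claim is timely.

TIMELY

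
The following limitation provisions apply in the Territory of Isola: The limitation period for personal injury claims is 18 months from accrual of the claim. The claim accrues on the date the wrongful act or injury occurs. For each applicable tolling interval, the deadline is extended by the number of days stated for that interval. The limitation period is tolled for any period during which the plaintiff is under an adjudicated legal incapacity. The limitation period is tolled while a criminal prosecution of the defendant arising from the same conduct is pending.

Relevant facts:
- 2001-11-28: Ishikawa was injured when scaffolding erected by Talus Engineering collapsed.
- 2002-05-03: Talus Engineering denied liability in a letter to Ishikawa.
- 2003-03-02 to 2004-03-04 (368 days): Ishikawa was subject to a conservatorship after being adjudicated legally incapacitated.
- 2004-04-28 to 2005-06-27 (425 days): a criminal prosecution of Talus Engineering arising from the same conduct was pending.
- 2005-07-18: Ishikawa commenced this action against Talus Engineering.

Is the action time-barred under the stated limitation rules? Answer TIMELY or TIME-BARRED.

TIMELY

The limitation period began to run on 2001-11-28.
Adding the 18 months base period to 2001-11-28 gives a deadline of 2003-05-28, before any tolling.
The period was tolled for 368 days by the plaintiff's legal incapacity (2003-03-02 to 2004-03-04), pushing the deadline to 2004-05-30.
The pending criminal prosecution from 2004-04-28 to 2005-06-27 tolled the period for 425 days, extending the deadline to 2005-07-29.
The other events in the timeline have no effect on the limitation period under the stated rules.
Filing on 2005-07-18 beat the 2005-07-29 deadline — the action is timely.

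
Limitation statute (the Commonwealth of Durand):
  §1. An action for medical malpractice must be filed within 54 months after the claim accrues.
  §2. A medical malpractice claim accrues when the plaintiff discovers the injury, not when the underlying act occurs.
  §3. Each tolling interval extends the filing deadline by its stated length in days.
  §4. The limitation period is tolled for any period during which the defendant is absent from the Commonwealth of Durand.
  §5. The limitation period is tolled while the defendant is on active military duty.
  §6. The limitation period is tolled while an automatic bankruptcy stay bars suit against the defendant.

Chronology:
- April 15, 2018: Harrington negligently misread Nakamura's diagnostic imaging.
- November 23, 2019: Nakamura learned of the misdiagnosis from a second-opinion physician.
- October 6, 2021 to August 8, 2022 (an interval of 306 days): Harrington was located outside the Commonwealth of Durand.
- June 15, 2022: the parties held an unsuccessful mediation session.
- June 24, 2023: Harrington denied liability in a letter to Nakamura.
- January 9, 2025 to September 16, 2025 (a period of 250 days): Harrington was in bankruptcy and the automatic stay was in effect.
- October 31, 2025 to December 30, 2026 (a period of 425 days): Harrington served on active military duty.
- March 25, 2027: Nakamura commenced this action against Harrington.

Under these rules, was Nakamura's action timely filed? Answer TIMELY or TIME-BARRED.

Accrual is tied to discovery, so the period began on November 23, 2019 rather than on April 15, 2018 when the act occurred.
Adding the 54 months base period to November 23, 2019 gives a deadline of May 23, 2024, before any tolling.
The defendant's absence from the jurisdiction from October 6, 2021 to August 8, 2022 tolled the period for 306 days, extending the deadline to March 25, 2025.
Because the automatic bankruptcy stay ran from January 9, 2025 to September 16, 2025, the deadline is extended by 250 days to November 30, 2025.
The defendant's active military service from October 31, 2025 to December 30, 2026 tolled the period for 425 days, extending the deadline to January 29, 2027.
None of the other events listed affects the running of the period under the stated rules.
Filing on March 25, 2027 missed the January 29, 2027 deadline — the action is time-barred.

TIME-BARRED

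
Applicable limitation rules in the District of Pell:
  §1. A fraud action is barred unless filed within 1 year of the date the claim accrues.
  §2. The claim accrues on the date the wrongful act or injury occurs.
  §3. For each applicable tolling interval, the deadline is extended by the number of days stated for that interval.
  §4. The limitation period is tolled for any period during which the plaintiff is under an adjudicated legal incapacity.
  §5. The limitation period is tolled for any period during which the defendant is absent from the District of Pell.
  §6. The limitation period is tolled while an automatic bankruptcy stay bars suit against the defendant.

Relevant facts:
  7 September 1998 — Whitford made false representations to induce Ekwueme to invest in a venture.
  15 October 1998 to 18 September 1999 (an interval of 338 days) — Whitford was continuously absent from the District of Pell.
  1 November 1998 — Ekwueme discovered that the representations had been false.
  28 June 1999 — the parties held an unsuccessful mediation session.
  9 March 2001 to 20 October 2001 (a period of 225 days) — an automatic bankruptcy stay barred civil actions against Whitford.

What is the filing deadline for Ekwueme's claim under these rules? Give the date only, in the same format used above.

10 August 2000

Because the rule ties accrual to occurrence, the claim accrued on 7 September 1998, not on the 1 November 1998 discovery date.
1 year from 7 September 1998 is 7 September 1999.
The period was tolled for 338 days by the defendant's absence from the jurisdiction (15 October 1998 to 18 September 1999), pushing the deadline to 10 August 2000.
The automatic bankruptcy stay starting 9 March 2001 came too late — the period had run on 10 August 2000 — and so does not extend the deadline.
Nothing else in the chronology tolls or restarts the period.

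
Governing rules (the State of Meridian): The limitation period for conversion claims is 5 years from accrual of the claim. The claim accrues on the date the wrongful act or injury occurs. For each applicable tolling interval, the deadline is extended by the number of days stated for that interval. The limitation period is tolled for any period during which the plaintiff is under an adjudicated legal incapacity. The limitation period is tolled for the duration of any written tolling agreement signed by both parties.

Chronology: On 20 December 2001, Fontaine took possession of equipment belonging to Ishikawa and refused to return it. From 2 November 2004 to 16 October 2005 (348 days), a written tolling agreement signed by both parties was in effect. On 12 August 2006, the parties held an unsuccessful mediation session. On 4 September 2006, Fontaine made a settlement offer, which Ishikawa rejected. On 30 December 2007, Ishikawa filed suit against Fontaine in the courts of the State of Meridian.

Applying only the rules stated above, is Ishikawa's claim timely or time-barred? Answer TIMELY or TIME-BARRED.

The claim accrued on 20 December 2001, when the wrongful act occurred.
Adding the 5 years base period to 20 December 2001 gives a deadline of 20 December 2006, before any tolling.
Because the written tolling agreement ran from 2 November 2004 to 16 October 2005, the deadline is extended by 348 days to 3 December 2007.
None of the other events listed affects the running of the period under the stated rules.
The 30 December 2007 filing falls after the 3 December 2007 deadline; the claim is time-barred.

TIME-BARRED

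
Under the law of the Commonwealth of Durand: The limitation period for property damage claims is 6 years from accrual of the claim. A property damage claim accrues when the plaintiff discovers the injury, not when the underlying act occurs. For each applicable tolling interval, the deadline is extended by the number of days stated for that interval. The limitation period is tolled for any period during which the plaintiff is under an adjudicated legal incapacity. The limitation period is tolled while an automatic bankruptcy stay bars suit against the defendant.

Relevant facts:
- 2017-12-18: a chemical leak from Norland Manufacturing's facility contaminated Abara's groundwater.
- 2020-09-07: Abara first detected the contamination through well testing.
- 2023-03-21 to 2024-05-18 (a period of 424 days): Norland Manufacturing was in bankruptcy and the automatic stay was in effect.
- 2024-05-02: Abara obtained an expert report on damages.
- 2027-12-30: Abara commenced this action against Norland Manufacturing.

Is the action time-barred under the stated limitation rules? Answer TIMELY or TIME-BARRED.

The claim did not accrue until Abara discovered the injury on 2020-09-07; the 2017-12-18 act date does not start the clock under the stated rule.
Adding the 6 years base period to 2020-09-07 gives a deadline of 2026-09-07, before any tolling.
The automatic bankruptcy stay from 2023-03-21 to 2024-05-18 tolled the period for 424 days, extending the deadline to 2027-11-05.
None of the other events listed affects the running of the period under the stated rules.
The 2027-12-30 filing falls after the 2027-11-05 deadline; the claim is time-barred.

TIME-BARRED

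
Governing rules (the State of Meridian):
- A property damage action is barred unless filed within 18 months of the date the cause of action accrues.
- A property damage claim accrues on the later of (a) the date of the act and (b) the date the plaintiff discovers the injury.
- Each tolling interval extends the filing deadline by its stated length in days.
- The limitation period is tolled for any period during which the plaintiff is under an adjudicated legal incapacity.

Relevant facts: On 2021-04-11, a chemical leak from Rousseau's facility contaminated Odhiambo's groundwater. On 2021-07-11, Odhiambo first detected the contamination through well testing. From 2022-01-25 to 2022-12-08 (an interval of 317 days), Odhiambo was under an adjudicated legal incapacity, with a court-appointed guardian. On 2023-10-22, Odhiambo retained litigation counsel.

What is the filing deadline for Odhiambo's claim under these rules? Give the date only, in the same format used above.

2023-11-24

Taking the later of the act (2021-04-11) and discovery (2021-07-11), the claim accrued on 2021-07-11.
18 months from 2021-07-11 is 2023-01-11.
The plaintiff's legal incapacity from 2022-01-25 to 2022-12-08 tolled the period for 317 days, extending the deadline to 2023-11-24.
None of the other events listed affects the running of the period under the stated rules.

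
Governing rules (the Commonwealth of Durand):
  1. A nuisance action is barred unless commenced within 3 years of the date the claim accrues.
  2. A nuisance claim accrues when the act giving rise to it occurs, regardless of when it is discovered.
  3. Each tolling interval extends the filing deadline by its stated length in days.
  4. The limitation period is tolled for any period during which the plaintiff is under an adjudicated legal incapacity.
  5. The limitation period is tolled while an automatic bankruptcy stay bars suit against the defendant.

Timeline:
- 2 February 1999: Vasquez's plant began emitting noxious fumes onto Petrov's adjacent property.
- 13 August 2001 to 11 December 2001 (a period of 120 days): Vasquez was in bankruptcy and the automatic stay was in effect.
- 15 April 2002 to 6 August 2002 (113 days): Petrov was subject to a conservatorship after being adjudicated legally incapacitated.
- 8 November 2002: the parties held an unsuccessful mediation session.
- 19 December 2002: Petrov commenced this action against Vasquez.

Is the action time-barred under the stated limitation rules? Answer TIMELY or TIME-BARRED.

TIME-BARRED

The claim accrued on 2 February 1999, when the wrongful act occurred.
The untolled deadline — 3 years after 2 February 1999 — is 2 February 2002.
The period was tolled for 120 days by the automatic bankruptcy stay (13 August 2001 to 11 December 2001), pushing the deadline to 2 June 2002.
Because the plaintiff's legal incapacity ran from 15 April 2002 to 6 August 2002, the deadline is extended by 113 days to 23 September 2002.
The other events in the timeline have no effect on the limitation period under the stated rules.
Petrov filed on 19 December 2002, after the 23 September 2002 deadline, so the action is time-barred.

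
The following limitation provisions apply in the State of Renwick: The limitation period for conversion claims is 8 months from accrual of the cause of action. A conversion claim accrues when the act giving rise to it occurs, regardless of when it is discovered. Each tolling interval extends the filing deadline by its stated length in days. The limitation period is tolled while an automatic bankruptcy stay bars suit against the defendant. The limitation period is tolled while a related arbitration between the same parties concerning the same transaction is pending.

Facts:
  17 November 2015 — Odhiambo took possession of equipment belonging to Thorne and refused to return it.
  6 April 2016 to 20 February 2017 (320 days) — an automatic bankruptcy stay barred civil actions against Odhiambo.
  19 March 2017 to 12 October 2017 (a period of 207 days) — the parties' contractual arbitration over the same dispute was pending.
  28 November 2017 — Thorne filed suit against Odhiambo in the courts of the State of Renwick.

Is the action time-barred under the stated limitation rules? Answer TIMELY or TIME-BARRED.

The cause of action accrued on 17 November 2015, the date of the act.
Adding the 8 months base period to 17 November 2015 gives a deadline of 17 July 2016, before any tolling.
The automatic bankruptcy stay from 6 April 2016 to 20 February 2017 tolled the period for 320 days, extending the deadline to 2 June 2017.
The period was tolled for 207 days by the pending related arbitration (19 March 2017 to 12 October 2017), pushing the deadline to 26 December 2017.
The 28 November 2017 filing precedes the 26 December 2017 deadline; the claim is timely.

TIMELY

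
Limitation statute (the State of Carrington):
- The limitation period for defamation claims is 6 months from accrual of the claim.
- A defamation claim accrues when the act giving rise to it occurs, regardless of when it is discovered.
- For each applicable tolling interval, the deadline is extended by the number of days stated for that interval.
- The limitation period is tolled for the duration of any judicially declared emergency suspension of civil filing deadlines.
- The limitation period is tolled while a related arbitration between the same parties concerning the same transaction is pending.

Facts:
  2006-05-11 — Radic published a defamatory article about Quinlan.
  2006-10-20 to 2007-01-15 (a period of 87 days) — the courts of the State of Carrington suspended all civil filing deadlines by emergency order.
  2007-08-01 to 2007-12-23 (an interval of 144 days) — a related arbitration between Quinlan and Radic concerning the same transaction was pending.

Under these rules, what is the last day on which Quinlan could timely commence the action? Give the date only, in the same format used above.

2007-02-06

The claim accrued on 2006-05-11, when the wrongful act occurred.
Adding the 6 months base period to 2006-05-11 gives a deadline of 2006-11-11, before any tolling.
The emergency suspension of filing deadlines from 2006-10-20 to 2007-01-15 tolled the period for 87 days, extending the deadline to 2007-02-06.
The pending related arbitration from 2007-08-01 to 2007-12-23 began after the period had already run on 2007-02-06, so it has no tolling effect.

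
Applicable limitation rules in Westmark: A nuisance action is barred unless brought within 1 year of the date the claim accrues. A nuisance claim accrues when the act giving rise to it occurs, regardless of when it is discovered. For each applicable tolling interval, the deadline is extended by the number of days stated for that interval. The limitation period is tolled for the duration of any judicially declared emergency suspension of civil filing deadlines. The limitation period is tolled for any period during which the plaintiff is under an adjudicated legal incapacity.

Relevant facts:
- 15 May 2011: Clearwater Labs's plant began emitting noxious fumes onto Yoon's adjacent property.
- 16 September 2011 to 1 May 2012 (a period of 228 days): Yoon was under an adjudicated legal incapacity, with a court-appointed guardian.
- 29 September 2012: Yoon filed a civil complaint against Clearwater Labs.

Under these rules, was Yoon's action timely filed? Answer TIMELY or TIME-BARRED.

The limitation period began to run on 15 May 2011.
The untolled deadline — 1 year after 15 May 2011 — is 15 May 2012.
Because the plaintiff's legal incapacity ran from 16 September 2011 to 1 May 2012, the deadline is extended by 228 days to 29 December 2012.
The 29 September 2012 filing precedes the 29 December 2012 deadline; the claim is timely.

TIMELY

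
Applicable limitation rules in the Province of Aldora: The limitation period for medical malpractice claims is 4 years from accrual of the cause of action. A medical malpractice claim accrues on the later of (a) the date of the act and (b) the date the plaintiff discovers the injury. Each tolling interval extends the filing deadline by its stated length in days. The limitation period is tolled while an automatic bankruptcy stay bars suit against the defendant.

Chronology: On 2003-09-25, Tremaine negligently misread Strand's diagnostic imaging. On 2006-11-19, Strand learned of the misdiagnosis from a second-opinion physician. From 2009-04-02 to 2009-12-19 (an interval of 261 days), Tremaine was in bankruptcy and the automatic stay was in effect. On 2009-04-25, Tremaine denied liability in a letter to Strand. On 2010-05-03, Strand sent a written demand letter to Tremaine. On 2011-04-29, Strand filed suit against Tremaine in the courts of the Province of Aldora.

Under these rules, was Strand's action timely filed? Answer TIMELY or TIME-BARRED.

TIMELY

Because discovery on 2006-11-19 post-dates the 2003-09-25 act, accrual under the later-of rule falls on 2006-11-19.
Adding the 4 years base period to 2006-11-19 gives a deadline of 2010-11-19, before any tolling.
Because the automatic bankruptcy stay ran from 2009-04-02 to 2009-12-19, the deadline is extended by 261 days to 2011-08-07.
Nothing else in the chronology tolls or restarts the period.
Filing on 2011-04-29 beat the 2011-08-07 deadline — the action is timely.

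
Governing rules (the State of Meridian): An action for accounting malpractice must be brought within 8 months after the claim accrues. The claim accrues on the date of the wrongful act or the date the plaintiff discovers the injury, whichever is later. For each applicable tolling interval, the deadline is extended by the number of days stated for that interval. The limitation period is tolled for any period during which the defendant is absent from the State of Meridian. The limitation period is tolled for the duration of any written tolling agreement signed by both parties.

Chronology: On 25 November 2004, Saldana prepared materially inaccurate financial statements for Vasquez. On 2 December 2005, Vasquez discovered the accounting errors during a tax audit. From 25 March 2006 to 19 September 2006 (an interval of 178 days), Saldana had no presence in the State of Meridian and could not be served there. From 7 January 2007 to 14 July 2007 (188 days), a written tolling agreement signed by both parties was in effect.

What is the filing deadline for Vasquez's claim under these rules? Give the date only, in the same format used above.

The claim accrued on 2 December 2005 — the later of the 25 November 2004 act and the 2 December 2005 discovery.
The untolled deadline — 8 months after 2 December 2005 — is 2 August 2006.
The period was tolled for 178 days by the defendant's absence from the jurisdiction (25 March 2006 to 19 September 2006), pushing the deadline to 27 January 2007.
Because the written tolling agreement ran from 7 January 2007 to 14 July 2007, the deadline is extended by 188 days to 3 August 2007.

3 August 2007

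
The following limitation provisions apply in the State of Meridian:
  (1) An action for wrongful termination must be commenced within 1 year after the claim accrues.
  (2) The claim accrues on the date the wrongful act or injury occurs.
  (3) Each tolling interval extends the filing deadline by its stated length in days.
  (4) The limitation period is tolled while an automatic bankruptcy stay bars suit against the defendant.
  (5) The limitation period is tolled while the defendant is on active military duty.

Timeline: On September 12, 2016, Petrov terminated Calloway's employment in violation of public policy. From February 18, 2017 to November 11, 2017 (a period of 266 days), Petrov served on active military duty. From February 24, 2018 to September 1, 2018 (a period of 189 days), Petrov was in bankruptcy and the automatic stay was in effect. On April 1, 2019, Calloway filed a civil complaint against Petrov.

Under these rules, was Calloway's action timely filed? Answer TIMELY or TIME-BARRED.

TIME-BARRED

The limitation period began to run on September 12, 2016.
Adding the 1 year base period to September 12, 2016 gives a deadline of September 12, 2017, before any tolling.
The period was tolled for 266 days by the defendant's active military service (February 18, 2017 to November 11, 2017), pushing the deadline to June 5, 2018.
The automatic bankruptcy stay from February 24, 2018 to September 1, 2018 tolled the period for 189 days, extending the deadline to December 11, 2018.
Calloway filed on April 1, 2019, after the December 11, 2018 deadline, so the action is time-barred.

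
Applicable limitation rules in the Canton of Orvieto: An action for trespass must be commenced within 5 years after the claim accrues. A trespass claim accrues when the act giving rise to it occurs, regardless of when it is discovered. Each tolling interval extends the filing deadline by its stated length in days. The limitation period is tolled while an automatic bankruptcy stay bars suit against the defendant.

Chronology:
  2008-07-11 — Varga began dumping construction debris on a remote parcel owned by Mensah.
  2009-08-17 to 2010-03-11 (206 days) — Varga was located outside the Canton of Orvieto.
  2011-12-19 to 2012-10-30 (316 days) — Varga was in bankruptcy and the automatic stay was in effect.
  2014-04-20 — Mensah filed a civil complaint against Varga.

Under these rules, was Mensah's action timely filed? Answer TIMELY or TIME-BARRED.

The claim accrued on 2008-07-11, the date of the act.
Adding the 5 years base period to 2008-07-11 gives a deadline of 2013-07-11, before any tolling.
The period was tolled for 316 days by the automatic bankruptcy stay (2011-12-19 to 2012-10-30), pushing the deadline to 2014-05-23.
Although the defendant's absence ran from 2009-08-17 to 2010-03-11, the stated rules do not make that a tolling event, so it is disregarded.
The 2014-04-20 filing precedes the 2014-05-23 deadline; the claim is timely.

TIMELY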